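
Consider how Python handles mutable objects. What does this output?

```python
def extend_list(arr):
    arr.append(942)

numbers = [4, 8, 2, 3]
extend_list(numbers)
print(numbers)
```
[4, 8, 2, 3, 942]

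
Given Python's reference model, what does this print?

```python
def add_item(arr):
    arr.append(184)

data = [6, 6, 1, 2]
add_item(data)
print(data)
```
[6, 6, 1, 2, 184]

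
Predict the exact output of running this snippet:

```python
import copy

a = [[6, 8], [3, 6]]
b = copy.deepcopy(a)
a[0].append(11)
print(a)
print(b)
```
[[6, 8, 11], [3, 6]]
[[6, 8], [3, 6]]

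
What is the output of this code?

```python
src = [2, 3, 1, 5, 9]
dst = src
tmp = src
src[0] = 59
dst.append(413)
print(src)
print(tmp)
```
[59, 3, 1, 5, 9, 413]
[59, 3, 1, 5, 9, 413]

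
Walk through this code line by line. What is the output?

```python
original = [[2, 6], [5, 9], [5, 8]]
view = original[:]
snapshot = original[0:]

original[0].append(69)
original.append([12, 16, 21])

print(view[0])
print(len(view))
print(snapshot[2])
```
[2, 6, 69]
3
[5, 8]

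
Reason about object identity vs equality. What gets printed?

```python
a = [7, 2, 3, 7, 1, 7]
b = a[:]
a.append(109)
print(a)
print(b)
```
[7, 2, 3, 7, 1, 7, 109]
[7, 2, 3, 7, 1, 7]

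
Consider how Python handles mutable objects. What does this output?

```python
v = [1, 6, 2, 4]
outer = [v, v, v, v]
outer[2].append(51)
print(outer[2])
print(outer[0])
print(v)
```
[1, 6, 2, 4, 51]
[1, 6, 2, 4, 51]
[1, 6, 2, 4, 51]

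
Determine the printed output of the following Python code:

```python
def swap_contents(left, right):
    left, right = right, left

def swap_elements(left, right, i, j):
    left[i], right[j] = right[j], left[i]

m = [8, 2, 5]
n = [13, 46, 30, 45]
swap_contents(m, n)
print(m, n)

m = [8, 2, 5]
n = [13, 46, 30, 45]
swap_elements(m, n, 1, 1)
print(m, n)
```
[8, 2, 5] [13, 46, 30, 45]
[8, 46, 5] [13, 2, 30, 45]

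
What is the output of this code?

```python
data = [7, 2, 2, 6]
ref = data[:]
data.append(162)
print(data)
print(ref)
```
[7, 2, 2, 6, 162]
[7, 2, 2, 6]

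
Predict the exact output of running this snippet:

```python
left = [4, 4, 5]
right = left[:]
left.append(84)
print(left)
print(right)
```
[4, 4, 5, 84]
[4, 4, 5]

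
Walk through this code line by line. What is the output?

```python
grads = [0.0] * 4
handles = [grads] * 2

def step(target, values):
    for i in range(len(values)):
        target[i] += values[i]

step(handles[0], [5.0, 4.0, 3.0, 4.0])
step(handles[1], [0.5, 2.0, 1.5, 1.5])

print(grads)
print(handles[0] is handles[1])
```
[5.5, 6.0, 4.5, 5.5]
True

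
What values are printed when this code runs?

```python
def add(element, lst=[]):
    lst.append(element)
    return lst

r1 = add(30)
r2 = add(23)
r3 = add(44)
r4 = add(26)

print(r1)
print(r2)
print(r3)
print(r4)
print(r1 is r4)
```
[30, 23, 44, 26]
[30, 23, 44, 26]
[30, 23, 44, 26]
[30, 23, 44, 26]
True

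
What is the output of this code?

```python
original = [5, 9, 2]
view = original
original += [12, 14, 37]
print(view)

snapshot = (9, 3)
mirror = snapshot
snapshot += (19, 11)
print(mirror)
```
[5, 9, 2, 12, 14, 37]
(9, 3)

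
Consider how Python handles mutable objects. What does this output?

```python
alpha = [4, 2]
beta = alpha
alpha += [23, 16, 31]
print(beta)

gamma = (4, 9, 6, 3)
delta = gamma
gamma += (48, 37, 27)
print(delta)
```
[4, 2, 23, 16, 31]
(4, 9, 6, 3)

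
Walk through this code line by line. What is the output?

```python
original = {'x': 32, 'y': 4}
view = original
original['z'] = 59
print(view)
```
{'x': 32, 'y': 4, 'z': 59}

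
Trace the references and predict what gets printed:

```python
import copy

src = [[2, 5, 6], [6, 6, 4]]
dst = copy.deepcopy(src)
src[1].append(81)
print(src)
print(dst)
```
[[2, 5, 6], [6, 6, 4, 81]]
[[2, 5, 6], [6, 6, 4]]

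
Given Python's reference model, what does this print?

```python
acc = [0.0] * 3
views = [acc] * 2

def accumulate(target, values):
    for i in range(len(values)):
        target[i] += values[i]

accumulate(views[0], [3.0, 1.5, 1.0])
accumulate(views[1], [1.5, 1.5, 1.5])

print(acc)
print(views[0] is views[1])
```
[4.5, 3.0, 2.5]
True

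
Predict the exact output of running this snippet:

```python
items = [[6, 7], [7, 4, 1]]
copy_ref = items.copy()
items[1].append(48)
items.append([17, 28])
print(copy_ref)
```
[[6, 7], [7, 4, 1, 48]]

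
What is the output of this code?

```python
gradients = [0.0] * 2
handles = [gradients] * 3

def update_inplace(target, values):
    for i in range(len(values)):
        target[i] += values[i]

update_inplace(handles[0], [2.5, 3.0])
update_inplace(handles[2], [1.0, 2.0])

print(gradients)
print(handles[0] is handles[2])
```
[3.5, 5.0]
True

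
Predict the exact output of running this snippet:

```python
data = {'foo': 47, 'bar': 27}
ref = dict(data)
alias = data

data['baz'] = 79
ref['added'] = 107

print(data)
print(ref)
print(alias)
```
{'foo': 47, 'bar': 27, 'baz': 79}
{'foo': 47, 'bar': 27, 'added': 107}
{'foo': 47, 'bar': 27, 'baz': 79}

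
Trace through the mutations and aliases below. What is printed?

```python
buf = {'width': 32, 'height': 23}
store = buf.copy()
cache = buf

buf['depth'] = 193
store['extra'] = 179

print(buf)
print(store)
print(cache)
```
{'width': 32, 'height': 23, 'depth': 193}
{'width': 32, 'height': 23, 'extra': 179}
{'width': 32, 'height': 23, 'depth': 193}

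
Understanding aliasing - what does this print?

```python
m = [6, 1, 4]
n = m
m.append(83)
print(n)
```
[6, 1, 4, 83]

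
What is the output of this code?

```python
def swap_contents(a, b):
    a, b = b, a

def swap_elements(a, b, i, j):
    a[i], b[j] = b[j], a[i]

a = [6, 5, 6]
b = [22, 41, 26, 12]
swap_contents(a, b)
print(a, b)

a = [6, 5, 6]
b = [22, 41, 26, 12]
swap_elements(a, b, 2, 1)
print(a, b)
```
[6, 5, 6] [22, 41, 26, 12]
[6, 5, 41] [22, 6, 26, 12]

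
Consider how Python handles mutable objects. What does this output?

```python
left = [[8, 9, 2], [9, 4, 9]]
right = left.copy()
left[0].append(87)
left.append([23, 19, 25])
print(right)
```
[[8, 9, 2, 87], [9, 4, 9]]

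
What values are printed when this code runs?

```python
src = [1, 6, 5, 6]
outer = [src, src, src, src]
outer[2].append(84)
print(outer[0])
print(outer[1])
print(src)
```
[1, 6, 5, 6, 84]
[1, 6, 5, 6, 84]
[1, 6, 5, 6, 84]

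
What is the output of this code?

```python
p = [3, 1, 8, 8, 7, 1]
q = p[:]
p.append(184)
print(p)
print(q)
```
[3, 1, 8, 8, 7, 1, 184]
[3, 1, 8, 8, 7, 1]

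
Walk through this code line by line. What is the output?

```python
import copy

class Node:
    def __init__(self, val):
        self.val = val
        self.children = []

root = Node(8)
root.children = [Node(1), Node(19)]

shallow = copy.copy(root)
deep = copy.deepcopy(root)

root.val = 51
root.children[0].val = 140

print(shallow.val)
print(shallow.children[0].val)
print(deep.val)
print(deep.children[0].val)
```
8
140
8
1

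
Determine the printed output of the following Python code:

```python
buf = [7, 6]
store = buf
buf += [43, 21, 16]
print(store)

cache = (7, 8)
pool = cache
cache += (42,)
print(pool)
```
[7, 6, 43, 21, 16]
(7, 8)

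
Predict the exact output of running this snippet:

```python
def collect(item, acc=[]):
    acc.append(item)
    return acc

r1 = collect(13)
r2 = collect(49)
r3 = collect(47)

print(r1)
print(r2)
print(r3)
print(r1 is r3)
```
[13, 49, 47]
[13, 49, 47]
[13, 49, 47]
True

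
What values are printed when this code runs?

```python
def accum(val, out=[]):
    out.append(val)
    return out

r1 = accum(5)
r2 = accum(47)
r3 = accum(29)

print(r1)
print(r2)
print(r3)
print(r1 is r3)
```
[5, 47, 29]
[5, 47, 29]
[5, 47, 29]
True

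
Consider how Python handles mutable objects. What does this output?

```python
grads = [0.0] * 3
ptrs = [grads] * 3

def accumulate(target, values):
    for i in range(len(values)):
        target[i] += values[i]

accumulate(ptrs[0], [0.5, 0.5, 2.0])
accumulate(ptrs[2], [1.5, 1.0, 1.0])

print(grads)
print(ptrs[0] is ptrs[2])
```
[2.0, 1.5, 3.0]
True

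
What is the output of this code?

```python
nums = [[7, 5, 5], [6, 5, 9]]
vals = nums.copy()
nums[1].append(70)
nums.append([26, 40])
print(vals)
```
[[7, 5, 5], [6, 5, 9, 70]]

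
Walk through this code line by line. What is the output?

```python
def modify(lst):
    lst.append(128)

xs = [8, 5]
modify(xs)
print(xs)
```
[8, 5, 128]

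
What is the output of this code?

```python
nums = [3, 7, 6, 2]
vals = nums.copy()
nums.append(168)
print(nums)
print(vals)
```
[3, 7, 6, 2, 168]
[3, 7, 6, 2]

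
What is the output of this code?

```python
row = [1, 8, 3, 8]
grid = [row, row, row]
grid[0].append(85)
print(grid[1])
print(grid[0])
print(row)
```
[1, 8, 3, 8, 85]
[1, 8, 3, 8, 85]
[1, 8, 3, 8, 85]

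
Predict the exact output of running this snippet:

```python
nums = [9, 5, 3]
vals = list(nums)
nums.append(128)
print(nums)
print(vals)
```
[9, 5, 3, 128]
[9, 5, 3]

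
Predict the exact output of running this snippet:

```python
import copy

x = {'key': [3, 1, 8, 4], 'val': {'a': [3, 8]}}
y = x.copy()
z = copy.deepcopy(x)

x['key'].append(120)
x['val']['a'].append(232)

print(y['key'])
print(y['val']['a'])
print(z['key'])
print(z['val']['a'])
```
[3, 1, 8, 4, 120]
[3, 8, 232]
[3, 1, 8, 4]
[3, 8]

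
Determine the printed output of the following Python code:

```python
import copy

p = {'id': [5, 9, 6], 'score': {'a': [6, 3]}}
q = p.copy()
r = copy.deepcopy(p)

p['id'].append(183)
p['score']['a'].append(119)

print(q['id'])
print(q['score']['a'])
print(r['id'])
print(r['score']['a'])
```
[5, 9, 6, 183]
[6, 3, 119]
[5, 9, 6]
[6, 3]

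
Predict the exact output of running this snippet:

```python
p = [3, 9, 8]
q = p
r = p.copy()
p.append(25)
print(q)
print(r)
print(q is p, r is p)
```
[3, 9, 8, 25]
[3, 9, 8]
True False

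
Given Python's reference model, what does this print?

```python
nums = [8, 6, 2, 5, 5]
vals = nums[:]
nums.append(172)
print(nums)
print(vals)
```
[8, 6, 2, 5, 5, 172]
[8, 6, 2, 5, 5]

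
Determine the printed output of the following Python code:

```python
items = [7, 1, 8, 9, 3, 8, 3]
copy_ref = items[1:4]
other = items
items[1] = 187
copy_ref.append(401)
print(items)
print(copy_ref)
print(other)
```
[7, 187, 8, 9, 3, 8, 3]
[1, 8, 9, 401]
[7, 187, 8, 9, 3, 8, 3]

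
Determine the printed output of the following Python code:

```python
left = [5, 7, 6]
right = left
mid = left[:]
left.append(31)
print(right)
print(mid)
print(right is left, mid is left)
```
[5, 7, 6, 31]
[5, 7, 6]
True False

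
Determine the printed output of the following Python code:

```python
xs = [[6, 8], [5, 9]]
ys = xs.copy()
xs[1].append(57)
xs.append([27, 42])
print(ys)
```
[[6, 8], [5, 9, 57]]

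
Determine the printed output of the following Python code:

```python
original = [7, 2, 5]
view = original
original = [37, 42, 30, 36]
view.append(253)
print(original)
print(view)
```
[37, 42, 30, 36]
[7, 2, 5, 253]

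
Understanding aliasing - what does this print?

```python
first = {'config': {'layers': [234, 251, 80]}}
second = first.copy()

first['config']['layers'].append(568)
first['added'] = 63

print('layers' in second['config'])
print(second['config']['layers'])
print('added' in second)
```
True
[234, 251, 80, 568]
False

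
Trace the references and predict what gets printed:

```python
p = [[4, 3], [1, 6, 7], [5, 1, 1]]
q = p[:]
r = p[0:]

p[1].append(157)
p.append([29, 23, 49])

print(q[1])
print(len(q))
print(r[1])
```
[1, 6, 7, 157]
3
[1, 6, 7, 157]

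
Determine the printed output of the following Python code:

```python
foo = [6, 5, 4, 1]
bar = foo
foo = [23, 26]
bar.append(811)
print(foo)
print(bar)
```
[23, 26]
[6, 5, 4, 1, 811]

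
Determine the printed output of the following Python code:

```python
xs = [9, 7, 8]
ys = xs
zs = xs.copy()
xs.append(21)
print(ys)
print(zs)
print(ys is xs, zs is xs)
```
[9, 7, 8, 21]
[9, 7, 8]
True False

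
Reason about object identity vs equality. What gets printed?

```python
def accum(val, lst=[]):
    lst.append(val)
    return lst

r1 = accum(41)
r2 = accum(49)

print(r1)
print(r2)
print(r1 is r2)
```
[41, 49]
[41, 49]
True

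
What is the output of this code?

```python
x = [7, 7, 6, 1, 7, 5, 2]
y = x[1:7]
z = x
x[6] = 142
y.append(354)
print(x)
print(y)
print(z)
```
[7, 7, 6, 1, 7, 5, 142]
[7, 6, 1, 7, 5, 2, 354]
[7, 7, 6, 1, 7, 5, 142]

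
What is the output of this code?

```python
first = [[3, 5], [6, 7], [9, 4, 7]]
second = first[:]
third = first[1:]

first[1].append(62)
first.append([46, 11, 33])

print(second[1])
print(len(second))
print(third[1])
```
[6, 7, 62]
3
[9, 4, 7]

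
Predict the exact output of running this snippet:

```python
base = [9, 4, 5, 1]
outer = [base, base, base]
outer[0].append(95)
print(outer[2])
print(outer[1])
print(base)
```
[9, 4, 5, 1, 95]
[9, 4, 5, 1, 95]
[9, 4, 5, 1, 95]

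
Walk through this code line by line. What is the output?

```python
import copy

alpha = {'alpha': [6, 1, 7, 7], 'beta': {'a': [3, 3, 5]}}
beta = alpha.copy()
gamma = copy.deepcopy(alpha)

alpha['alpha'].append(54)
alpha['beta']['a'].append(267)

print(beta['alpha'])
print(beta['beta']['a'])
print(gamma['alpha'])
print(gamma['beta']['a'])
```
[6, 1, 7, 7, 54]
[3, 3, 5, 267]
[6, 1, 7, 7]
[3, 3, 5]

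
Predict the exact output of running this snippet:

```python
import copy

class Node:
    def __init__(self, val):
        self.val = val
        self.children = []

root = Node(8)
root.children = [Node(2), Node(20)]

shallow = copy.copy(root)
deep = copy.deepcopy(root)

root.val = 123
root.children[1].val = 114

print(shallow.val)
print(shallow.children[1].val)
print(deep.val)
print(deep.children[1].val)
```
8
114
8
20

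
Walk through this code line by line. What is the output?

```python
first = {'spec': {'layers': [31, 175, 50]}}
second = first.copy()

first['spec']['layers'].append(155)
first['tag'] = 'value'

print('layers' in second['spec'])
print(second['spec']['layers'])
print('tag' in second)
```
True
[31, 175, 50, 155]
False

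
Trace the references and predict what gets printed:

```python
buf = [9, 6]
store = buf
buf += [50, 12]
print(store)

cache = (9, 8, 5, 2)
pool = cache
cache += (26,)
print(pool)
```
[9, 6, 50, 12]
(9, 8, 5, 2)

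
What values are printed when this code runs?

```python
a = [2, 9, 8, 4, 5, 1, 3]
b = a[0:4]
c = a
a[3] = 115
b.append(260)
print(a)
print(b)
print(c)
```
[2, 9, 8, 115, 5, 1, 3]
[2, 9, 8, 4, 260]
[2, 9, 8, 115, 5, 1, 3]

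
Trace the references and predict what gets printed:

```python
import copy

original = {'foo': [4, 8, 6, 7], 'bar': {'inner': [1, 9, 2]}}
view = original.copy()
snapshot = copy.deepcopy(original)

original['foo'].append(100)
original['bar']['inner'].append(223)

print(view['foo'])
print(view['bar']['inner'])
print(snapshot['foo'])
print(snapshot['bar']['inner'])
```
[4, 8, 6, 7, 100]
[1, 9, 2, 223]
[4, 8, 6, 7]
[1, 9, 2]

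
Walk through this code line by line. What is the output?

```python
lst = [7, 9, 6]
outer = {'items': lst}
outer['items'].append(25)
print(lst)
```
[7, 9, 6, 25]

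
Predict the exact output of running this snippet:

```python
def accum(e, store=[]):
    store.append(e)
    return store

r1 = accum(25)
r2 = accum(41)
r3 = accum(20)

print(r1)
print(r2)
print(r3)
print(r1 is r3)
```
[25, 41, 20]
[25, 41, 20]
[25, 41, 20]
True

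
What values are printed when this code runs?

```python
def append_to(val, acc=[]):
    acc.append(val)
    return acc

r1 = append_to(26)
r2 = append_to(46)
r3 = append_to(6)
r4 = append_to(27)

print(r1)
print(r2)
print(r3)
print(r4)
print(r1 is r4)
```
[26, 46, 6, 27]
[26, 46, 6, 27]
[26, 46, 6, 27]
[26, 46, 6, 27]
True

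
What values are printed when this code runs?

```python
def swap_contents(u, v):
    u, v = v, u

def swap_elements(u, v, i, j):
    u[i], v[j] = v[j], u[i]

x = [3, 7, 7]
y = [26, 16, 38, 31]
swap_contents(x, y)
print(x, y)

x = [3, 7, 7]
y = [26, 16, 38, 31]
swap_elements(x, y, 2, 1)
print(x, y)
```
[3, 7, 7] [26, 16, 38, 31]
[3, 7, 16] [26, 7, 38, 31]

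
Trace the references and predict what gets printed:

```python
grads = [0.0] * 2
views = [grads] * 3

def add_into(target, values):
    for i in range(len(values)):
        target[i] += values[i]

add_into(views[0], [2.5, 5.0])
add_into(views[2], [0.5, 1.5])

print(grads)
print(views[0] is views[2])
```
[3.0, 6.5]
True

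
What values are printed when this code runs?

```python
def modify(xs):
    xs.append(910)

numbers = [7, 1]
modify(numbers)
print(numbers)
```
[7, 1, 910]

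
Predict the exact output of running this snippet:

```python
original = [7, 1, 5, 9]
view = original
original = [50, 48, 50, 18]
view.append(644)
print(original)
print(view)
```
[50, 48, 50, 18]
[7, 1, 5, 9, 644]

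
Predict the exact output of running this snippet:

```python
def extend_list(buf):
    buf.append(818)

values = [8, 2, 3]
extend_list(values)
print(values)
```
[8, 2, 3, 818]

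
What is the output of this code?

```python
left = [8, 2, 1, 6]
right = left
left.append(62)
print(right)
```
[8, 2, 1, 6, 62]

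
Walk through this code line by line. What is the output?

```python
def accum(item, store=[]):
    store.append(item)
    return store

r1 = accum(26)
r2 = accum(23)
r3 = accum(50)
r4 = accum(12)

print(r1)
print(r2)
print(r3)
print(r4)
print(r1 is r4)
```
[26, 23, 50, 12]
[26, 23, 50, 12]
[26, 23, 50, 12]
[26, 23, 50, 12]
True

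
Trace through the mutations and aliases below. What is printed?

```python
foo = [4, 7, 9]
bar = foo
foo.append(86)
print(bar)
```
[4, 7, 9, 86]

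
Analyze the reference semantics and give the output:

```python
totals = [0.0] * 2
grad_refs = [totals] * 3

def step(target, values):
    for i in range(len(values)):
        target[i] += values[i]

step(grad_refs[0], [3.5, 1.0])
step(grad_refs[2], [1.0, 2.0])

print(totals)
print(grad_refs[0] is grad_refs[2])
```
[4.5, 3.0]
True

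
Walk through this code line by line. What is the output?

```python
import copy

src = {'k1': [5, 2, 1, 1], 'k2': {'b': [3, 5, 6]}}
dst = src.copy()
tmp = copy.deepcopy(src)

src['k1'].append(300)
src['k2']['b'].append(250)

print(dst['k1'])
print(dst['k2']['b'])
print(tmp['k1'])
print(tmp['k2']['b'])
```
[5, 2, 1, 1, 300]
[3, 5, 6, 250]
[5, 2, 1, 1]
[3, 5, 6]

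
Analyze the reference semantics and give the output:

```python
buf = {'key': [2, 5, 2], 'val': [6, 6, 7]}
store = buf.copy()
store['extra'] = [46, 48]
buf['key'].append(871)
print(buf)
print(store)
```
{'key': [2, 5, 2, 871], 'val': [6, 6, 7]}
{'key': [2, 5, 2, 871], 'val': [6, 6, 7], 'extra': [46, 48]}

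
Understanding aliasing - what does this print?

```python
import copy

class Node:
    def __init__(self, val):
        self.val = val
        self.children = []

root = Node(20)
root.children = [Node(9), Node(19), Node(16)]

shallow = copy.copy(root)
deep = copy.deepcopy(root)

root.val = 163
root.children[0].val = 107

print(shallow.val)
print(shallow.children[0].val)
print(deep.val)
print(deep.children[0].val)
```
20
107
20
9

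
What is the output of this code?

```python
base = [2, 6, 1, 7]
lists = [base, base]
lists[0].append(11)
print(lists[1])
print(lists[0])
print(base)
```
[2, 6, 1, 7, 11]
[2, 6, 1, 7, 11]
[2, 6, 1, 7, 11]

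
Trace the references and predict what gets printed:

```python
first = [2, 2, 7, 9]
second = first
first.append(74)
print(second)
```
[2, 2, 7, 9, 74]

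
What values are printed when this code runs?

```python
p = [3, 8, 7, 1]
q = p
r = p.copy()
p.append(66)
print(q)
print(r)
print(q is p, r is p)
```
[3, 8, 7, 1, 66]
[3, 8, 7, 1]
True False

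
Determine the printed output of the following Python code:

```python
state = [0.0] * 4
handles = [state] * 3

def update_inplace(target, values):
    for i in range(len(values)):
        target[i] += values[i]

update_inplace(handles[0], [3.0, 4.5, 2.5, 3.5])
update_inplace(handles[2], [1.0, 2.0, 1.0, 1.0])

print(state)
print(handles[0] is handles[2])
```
[4.0, 6.5, 3.5, 4.5]
True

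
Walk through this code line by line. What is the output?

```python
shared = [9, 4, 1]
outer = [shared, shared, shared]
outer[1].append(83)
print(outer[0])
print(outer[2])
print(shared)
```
[9, 4, 1, 83]
[9, 4, 1, 83]
[9, 4, 1, 83]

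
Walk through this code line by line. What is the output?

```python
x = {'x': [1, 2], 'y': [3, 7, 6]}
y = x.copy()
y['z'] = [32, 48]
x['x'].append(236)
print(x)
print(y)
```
{'x': [1, 2, 236], 'y': [3, 7, 6]}
{'x': [1, 2, 236], 'y': [3, 7, 6], 'z': [32, 48]}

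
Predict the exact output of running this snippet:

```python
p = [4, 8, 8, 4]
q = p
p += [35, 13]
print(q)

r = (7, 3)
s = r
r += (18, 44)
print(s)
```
[4, 8, 8, 4, 35, 13]
(7, 3)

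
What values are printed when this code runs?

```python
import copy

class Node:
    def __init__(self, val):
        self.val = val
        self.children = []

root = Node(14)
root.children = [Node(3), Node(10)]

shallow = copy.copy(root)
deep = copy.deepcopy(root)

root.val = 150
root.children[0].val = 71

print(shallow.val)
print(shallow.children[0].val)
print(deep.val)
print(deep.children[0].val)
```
14
71
14
3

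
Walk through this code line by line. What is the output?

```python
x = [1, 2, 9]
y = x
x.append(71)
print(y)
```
[1, 2, 9, 71]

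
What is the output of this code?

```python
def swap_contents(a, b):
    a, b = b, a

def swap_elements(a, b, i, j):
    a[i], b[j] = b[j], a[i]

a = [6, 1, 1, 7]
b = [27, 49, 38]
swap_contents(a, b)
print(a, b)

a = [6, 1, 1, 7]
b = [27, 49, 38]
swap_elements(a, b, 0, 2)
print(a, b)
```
[6, 1, 1, 7] [27, 49, 38]
[38, 1, 1, 7] [27, 49, 6]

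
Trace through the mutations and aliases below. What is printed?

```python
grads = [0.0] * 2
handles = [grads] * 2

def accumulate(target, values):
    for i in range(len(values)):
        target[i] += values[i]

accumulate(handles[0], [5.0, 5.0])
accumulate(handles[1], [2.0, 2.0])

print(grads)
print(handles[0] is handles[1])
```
[7.0, 7.0]
True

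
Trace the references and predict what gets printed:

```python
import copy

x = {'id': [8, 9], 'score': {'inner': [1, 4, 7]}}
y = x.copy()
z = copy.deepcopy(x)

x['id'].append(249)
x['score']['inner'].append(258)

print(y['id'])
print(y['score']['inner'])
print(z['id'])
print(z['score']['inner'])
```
[8, 9, 249]
[1, 4, 7, 258]
[8, 9]
[1, 4, 7]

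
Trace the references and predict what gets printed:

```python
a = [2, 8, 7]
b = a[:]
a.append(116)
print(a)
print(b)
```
[2, 8, 7, 116]
[2, 8, 7]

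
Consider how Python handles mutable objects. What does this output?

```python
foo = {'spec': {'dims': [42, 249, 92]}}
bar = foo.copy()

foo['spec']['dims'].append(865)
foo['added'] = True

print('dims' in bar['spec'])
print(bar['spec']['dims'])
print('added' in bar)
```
True
[42, 249, 92, 865]
False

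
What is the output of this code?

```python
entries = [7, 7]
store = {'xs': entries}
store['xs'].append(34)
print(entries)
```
[7, 7, 34]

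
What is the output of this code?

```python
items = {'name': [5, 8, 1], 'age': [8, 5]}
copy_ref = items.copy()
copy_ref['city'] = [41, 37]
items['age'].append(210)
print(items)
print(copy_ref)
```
{'name': [5, 8, 1], 'age': [8, 5, 210]}
{'name': [5, 8, 1], 'age': [8, 5, 210], 'city': [41, 37]}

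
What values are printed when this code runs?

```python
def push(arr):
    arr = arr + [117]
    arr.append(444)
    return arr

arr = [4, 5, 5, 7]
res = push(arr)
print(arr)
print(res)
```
[4, 5, 5, 7]
[4, 5, 5, 7, 117, 444]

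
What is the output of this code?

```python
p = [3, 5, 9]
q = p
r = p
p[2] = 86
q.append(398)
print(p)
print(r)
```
[3, 5, 86, 398]
[3, 5, 86, 398]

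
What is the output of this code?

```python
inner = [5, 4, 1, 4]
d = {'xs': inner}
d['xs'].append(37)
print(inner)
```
[5, 4, 1, 4, 37]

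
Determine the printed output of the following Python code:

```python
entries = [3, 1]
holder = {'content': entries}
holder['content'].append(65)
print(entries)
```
[3, 1, 65]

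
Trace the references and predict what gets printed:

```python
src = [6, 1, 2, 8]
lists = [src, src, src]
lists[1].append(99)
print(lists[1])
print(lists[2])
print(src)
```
[6, 1, 2, 8, 99]
[6, 1, 2, 8, 99]
[6, 1, 2, 8, 99]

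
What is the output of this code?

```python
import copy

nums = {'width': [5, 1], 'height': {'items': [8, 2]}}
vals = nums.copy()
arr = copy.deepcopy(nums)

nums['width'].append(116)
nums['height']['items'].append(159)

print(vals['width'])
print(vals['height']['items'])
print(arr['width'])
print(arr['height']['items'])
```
[5, 1, 116]
[8, 2, 159]
[5, 1]
[8, 2]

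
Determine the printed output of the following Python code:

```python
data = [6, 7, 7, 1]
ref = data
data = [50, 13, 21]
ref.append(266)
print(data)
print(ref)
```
[50, 13, 21]
[6, 7, 7, 1, 266]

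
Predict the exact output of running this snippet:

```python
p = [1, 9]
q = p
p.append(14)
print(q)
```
[1, 9, 14]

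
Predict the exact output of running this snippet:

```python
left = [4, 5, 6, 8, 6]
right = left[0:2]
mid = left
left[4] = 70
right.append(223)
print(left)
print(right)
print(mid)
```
[4, 5, 6, 8, 70]
[4, 5, 223]
[4, 5, 6, 8, 70]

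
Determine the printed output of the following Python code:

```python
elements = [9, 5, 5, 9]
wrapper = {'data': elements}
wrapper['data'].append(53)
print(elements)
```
[9, 5, 5, 9, 53]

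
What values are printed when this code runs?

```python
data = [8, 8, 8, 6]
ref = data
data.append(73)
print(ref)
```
[8, 8, 8, 6, 73]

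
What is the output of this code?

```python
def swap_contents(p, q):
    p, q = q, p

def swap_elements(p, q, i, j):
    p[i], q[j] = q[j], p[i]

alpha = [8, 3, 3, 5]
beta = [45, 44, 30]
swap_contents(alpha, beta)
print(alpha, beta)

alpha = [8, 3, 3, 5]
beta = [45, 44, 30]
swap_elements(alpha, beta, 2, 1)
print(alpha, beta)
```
[8, 3, 3, 5] [45, 44, 30]
[8, 3, 44, 5] [45, 3, 30]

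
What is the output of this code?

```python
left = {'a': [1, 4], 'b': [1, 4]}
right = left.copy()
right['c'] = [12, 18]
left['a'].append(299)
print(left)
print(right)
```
{'a': [1, 4, 299], 'b': [1, 4]}
{'a': [1, 4, 299], 'b': [1, 4], 'c': [12, 18]}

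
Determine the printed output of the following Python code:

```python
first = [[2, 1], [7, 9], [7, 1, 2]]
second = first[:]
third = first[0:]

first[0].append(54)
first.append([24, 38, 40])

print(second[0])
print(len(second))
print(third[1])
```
[2, 1, 54]
3
[7, 9]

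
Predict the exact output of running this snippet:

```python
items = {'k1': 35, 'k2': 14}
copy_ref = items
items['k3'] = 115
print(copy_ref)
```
{'k1': 35, 'k2': 14, 'k3': 115}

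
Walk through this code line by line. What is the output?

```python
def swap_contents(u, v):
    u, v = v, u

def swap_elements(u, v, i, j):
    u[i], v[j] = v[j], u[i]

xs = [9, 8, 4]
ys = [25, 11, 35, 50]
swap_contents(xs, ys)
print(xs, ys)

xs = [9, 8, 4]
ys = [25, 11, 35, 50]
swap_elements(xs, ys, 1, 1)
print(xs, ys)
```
[9, 8, 4] [25, 11, 35, 50]
[9, 11, 4] [25, 8, 35, 50]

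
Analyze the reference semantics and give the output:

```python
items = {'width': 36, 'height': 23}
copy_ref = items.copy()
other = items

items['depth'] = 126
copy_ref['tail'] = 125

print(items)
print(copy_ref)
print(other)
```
{'width': 36, 'height': 23, 'depth': 126}
{'width': 36, 'height': 23, 'tail': 125}
{'width': 36, 'height': 23, 'depth': 126}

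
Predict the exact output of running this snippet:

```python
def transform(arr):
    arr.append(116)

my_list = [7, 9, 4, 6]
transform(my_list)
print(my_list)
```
[7, 9, 4, 6, 116]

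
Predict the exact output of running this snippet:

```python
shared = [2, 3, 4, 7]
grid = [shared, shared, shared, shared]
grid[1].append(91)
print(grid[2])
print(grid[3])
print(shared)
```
[2, 3, 4, 7, 91]
[2, 3, 4, 7, 91]
[2, 3, 4, 7, 91]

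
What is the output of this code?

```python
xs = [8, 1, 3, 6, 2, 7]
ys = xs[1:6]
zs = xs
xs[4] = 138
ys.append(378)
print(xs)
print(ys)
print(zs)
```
[8, 1, 3, 6, 138, 7]
[1, 3, 6, 2, 7, 378]
[8, 1, 3, 6, 138, 7]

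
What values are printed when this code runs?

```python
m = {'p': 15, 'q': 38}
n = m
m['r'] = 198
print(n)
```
{'p': 15, 'q': 38, 'r': 198}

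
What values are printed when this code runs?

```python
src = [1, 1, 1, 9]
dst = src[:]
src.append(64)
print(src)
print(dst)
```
[1, 1, 1, 9, 64]
[1, 1, 1, 9]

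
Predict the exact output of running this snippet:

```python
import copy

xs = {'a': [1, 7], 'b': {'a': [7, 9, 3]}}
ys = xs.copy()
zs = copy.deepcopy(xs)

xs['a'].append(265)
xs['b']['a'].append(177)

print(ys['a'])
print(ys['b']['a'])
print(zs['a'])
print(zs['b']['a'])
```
[1, 7, 265]
[7, 9, 3, 177]
[1, 7]
[7, 9, 3]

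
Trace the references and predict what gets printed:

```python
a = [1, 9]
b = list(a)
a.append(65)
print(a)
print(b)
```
[1, 9, 65]
[1, 9]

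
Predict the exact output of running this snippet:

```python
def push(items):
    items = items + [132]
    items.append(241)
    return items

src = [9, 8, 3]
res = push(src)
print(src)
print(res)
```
[9, 8, 3]
[9, 8, 3, 132, 241]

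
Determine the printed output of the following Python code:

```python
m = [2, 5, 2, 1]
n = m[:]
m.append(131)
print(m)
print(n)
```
[2, 5, 2, 1, 131]
[2, 5, 2, 1]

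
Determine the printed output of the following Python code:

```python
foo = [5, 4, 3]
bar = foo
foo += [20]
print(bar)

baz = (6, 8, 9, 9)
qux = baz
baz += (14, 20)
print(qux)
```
[5, 4, 3, 20]
(6, 8, 9, 9)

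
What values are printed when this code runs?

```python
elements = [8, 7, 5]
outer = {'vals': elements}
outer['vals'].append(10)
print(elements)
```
[8, 7, 5, 10]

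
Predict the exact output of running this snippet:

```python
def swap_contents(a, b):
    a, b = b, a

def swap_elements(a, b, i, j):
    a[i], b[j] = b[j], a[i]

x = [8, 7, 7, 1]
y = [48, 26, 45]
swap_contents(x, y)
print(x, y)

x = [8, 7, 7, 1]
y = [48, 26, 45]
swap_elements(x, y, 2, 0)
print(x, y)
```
[8, 7, 7, 1] [48, 26, 45]
[8, 7, 48, 1] [7, 26, 45]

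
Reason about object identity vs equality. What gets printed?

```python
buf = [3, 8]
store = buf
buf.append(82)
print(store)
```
[3, 8, 82]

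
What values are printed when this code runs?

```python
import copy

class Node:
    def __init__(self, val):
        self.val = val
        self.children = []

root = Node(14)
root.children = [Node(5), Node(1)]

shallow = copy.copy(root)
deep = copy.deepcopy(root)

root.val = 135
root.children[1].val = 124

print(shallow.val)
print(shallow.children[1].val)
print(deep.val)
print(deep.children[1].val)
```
14
124
14
1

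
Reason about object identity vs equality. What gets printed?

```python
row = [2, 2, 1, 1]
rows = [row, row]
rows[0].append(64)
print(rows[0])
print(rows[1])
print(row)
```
[2, 2, 1, 1, 64]
[2, 2, 1, 1, 64]
[2, 2, 1, 1, 64]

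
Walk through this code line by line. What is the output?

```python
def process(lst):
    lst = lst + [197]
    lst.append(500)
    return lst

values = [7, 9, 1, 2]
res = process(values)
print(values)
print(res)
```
[7, 9, 1, 2]
[7, 9, 1, 2, 197, 500]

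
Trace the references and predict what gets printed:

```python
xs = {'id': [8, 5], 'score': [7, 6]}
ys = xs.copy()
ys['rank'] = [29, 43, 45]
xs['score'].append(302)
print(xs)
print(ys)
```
{'id': [8, 5], 'score': [7, 6, 302]}
{'id': [8, 5], 'score': [7, 6, 302], 'rank': [29, 43, 45]}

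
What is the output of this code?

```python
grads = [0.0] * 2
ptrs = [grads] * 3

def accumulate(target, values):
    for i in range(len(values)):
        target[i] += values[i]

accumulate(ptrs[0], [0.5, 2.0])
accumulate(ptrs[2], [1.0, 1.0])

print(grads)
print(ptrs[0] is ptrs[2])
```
[1.5, 3.0]
True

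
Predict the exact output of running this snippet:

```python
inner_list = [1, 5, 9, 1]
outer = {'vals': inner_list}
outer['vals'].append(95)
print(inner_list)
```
[1, 5, 9, 1, 95]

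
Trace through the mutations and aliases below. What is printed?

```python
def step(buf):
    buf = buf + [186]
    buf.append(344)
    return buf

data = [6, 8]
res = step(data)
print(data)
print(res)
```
[6, 8]
[6, 8, 186, 344]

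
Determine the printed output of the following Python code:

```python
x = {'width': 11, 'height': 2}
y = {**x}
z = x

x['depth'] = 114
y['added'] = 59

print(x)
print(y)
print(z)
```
{'width': 11, 'height': 2, 'depth': 114}
{'width': 11, 'height': 2, 'added': 59}
{'width': 11, 'height': 2, 'depth': 114}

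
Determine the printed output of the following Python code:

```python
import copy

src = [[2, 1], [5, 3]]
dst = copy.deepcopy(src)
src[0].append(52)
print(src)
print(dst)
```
[[2, 1, 52], [5, 3]]
[[2, 1], [5, 3]]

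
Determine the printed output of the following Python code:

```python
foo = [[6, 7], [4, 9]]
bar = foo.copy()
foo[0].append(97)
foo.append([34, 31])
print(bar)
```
[[6, 7, 97], [4, 9]]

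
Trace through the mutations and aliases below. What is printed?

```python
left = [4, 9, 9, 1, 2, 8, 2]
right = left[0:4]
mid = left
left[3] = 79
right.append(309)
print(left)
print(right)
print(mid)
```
[4, 9, 9, 79, 2, 8, 2]
[4, 9, 9, 1, 309]
[4, 9, 9, 79, 2, 8, 2]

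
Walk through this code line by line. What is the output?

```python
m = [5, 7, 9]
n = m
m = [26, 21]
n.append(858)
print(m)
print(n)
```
[26, 21]
[5, 7, 9, 858]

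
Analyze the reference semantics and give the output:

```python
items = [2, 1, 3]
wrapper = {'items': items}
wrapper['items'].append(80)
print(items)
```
[2, 1, 3, 80]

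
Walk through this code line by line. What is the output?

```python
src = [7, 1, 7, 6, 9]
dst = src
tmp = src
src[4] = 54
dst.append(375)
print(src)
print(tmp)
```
[7, 1, 7, 6, 54, 375]
[7, 1, 7, 6, 54, 375]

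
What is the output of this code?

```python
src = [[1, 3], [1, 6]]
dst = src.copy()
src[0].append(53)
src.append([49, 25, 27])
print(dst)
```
[[1, 3, 53], [1, 6]]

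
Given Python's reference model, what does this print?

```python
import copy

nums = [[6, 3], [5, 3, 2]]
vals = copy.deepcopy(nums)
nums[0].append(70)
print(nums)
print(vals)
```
[[6, 3, 70], [5, 3, 2]]
[[6, 3], [5, 3, 2]]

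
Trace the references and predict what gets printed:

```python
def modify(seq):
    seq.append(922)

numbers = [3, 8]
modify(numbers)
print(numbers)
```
[3, 8, 922]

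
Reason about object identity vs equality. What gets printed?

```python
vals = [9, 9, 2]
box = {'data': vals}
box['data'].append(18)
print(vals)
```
[9, 9, 2, 18]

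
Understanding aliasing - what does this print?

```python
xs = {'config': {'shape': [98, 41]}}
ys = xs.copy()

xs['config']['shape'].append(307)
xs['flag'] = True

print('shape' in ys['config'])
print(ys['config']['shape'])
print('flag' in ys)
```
True
[98, 41, 307]
False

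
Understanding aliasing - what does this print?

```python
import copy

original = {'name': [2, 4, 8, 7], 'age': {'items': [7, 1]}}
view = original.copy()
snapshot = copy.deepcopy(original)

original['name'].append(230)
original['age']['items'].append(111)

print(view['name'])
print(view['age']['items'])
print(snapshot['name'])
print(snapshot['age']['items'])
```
[2, 4, 8, 7, 230]
[7, 1, 111]
[2, 4, 8, 7]
[7, 1]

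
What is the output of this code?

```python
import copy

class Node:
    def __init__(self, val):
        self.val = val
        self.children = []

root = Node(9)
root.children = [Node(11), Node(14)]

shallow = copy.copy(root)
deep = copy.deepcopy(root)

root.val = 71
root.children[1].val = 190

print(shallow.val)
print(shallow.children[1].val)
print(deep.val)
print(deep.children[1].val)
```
9
190
9
14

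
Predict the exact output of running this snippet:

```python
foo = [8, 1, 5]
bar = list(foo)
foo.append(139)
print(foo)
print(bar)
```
[8, 1, 5, 139]
[8, 1, 5]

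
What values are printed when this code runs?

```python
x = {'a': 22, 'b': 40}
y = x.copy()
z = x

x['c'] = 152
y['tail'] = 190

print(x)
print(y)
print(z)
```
{'a': 22, 'b': 40, 'c': 152}
{'a': 22, 'b': 40, 'tail': 190}
{'a': 22, 'b': 40, 'c': 152}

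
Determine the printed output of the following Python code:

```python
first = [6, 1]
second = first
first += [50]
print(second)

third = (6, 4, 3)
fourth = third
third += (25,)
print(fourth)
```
[6, 1, 50]
(6, 4, 3)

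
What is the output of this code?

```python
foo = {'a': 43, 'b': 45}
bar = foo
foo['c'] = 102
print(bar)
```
{'a': 43, 'b': 45, 'c': 102}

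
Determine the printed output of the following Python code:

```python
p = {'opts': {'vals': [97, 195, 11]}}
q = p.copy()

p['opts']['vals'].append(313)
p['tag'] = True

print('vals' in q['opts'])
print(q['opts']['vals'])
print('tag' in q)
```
True
[97, 195, 11, 313]
False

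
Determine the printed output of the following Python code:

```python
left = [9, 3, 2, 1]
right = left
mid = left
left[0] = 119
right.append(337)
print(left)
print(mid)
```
[119, 3, 2, 1, 337]
[119, 3, 2, 1, 337]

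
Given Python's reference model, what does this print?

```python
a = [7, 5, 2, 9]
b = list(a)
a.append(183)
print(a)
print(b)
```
[7, 5, 2, 9, 183]
[7, 5, 2, 9]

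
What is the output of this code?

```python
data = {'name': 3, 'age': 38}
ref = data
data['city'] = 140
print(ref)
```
{'name': 3, 'age': 38, 'city': 140}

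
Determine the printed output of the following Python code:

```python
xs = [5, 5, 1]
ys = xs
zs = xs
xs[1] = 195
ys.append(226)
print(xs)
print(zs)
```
[5, 195, 1, 226]
[5, 195, 1, 226]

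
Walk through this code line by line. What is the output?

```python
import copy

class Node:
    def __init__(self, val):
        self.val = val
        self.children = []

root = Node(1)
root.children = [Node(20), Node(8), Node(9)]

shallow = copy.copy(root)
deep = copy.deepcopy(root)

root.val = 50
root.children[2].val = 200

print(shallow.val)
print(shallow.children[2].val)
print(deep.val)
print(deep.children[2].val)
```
1
200
1
9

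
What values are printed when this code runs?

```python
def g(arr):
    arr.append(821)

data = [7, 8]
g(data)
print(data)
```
[7, 8, 821]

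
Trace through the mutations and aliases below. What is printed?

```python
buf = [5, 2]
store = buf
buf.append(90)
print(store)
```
[5, 2, 90]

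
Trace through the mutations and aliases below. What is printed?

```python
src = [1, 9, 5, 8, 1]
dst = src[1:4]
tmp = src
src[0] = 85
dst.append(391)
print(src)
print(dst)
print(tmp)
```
[85, 9, 5, 8, 1]
[9, 5, 8, 391]
[85, 9, 5, 8, 1]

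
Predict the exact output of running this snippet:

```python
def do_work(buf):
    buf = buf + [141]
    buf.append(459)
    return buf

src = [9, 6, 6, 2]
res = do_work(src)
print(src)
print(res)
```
[9, 6, 6, 2]
[9, 6, 6, 2, 141, 459]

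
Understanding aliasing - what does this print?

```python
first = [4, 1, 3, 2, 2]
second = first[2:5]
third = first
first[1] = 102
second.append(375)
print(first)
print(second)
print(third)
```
[4, 102, 3, 2, 2]
[3, 2, 2, 375]
[4, 102, 3, 2, 2]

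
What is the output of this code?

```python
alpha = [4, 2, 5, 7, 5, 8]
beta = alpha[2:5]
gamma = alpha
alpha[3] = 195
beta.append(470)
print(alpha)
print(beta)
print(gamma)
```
[4, 2, 5, 195, 5, 8]
[5, 7, 5, 470]
[4, 2, 5, 195, 5, 8]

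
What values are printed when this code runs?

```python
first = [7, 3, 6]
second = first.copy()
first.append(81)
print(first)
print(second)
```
[7, 3, 6, 81]
[7, 3, 6]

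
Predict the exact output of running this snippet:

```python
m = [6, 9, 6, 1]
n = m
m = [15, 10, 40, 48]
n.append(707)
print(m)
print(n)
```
[15, 10, 40, 48]
[6, 9, 6, 1, 707]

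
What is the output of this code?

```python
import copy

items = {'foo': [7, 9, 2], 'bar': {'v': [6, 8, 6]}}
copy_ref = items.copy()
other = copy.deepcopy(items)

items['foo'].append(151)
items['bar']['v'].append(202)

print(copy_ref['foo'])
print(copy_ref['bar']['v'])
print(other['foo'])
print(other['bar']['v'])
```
[7, 9, 2, 151]
[6, 8, 6, 202]
[7, 9, 2]
[6, 8, 6]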